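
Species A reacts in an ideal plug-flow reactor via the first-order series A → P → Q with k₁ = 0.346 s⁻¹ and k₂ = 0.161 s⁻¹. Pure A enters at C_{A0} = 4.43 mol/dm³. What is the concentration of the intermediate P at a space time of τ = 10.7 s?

The intermediate concentration in a first-order A→B→C sequence is C_P = k₁C_{A0}(e^(−k₁τ) − e^(−k₂τ))/(k₂−k₁).
e^(−k₁τ) = e^(−0.346×10.7) = e^(−3.702) = 0.02467; e^(−k₂τ) = e^(−1.723) = 0.1786.
C_P = 0.346×4.43/(0.161−0.346) × (0.02467−0.1786) = (-8.285)×(-0.1539) = 1.275 mol/dm³.

1.28 mol/dm³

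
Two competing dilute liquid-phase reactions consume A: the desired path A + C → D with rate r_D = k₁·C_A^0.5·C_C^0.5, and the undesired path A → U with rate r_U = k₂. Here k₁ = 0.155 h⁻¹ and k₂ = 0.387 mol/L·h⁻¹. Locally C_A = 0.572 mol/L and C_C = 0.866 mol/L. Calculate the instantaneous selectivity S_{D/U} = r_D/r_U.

0.282

S_{D/U} = r_D/r_U = (k₁·C_A^0.5·C_C^0.5)/(k₂) = (k₁/k₂)·C_A^0.5·C_C^0.5.
= (0.155×0.5720^0.5×0.8660^0.5) / (0.387) = 0.1091/0.3870 = 0.282.
Since the desired path is higher order in A, keeping C_A high (PFR or concentrated feed) favours D.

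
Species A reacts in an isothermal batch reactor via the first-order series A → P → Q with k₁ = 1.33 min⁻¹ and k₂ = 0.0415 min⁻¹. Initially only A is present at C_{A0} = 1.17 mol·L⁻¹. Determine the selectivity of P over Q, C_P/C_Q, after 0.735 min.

For first-order series with pure A initially, C_P(t) = k₁C_{A0}/(k₂−k₁)·(e^(−k₁t) − e^(−k₂t)).
e^(−k₁t) = e^(−1.33×0.735) = e^(−0.9776) = 0.3762; e^(−k₂t) = e^(−0.03050) = 0.9700.
C_P = 1.33×1.17/(0.0415−1.33) × (0.3762−0.9700) = (-1.208)×(-0.5937) = 0.7170 mol·L⁻¹.
C_A = C_{A0}e^(−k₁t) = 0.4402 mol·L⁻¹, so C_Q = C_{A0}−C_A−C_P = 0.01278 mol·L⁻¹; C_P/C_Q = 56.1.

56.1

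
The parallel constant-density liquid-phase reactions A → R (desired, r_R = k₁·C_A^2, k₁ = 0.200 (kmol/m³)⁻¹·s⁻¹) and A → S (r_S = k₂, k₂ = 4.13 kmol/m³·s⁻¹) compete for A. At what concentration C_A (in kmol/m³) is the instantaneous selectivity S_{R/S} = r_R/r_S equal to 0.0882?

1.35 kmol/m³

S_{R/S} = (k₁/k₂)·C_A^2 ⇒ C_A = (S·k₂/k₁)^(0.5).
= (0.0882×4.13/0.200)^(0.5) = (1.821)^(0.5) = 1.35 kmol/m³.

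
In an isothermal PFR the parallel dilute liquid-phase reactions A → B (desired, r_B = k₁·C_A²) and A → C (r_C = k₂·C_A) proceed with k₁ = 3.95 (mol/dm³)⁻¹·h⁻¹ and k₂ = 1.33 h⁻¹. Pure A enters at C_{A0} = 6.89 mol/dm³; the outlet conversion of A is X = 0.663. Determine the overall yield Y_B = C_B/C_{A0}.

0.614

C_A = C_{A0}(1−X) = 2.322 mol/dm³.
Along a PFR/batch, dC_C/dC_A = −r_C/(r_B+r_C) = −k₂/(k₂+k₁·C_A).
Integrating from C_{A0} to C_A: C_C = (1.33/3.95)·ln[(1.33+3.95·6.89)/(1.33+3.95·2.32)] = 0.3367·ln(28.55/10.50) = 0.3367 mol/dm³.
Then C_B = (C_{A0}−C_A) − C_C = 4.568 − 0.3367 = 4.231 mol/dm³.
Y_B = C_B/C_{A0} = 4.231/6.89 = 0.614.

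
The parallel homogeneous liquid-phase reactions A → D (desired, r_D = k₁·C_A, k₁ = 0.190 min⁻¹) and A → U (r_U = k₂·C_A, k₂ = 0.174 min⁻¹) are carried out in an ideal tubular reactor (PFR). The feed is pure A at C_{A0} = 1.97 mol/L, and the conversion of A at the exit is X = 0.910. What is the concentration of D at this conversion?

0.936 mol/L

C_A = C_{A0}(1−X) = 0.1773 mol/L.
Both paths are first order in A, so the instantaneous fraction to D is constant: dC_D/d(−C_A) = k₁/(k₁+k₂) = 0.5220.
C_D = 0.5220·(C_{A0}−C_A) = 0.5220×1.793 = 0.936 mol/L.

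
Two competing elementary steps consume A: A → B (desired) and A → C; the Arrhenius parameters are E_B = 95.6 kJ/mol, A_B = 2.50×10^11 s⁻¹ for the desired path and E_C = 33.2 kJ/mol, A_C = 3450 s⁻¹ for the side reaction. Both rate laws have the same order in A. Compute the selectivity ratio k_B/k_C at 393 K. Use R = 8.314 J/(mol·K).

0.368

Since both paths have the same order in A, the concentration cancels and S_{B/C} = k_B/k_C = (A_B/A_C)·exp[(E_C−E_B)/(RT)].
(E_C−E_B)/(RT) = (33.2−95.6)×10³/(8.314×393) = -62400/3267 = -19.10.
k_B/k_C = (2.50×10^11/3450)·exp(-19.10) = 7.246×10^7 × 5.081×10^-9 = 0.368.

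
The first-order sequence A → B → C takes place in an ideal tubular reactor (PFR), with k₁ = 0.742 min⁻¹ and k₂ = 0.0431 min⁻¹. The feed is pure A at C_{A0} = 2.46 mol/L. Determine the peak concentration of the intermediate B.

2.06 mol/L

For a first-order series the maximum intermediate yield is C_{B,max}/C_{A0} = (k₁/k₂)^[k₂/(k₂−k₁)].
= (0.742/0.0431)^(0.0431/(0.0431−0.742)) = (17.22)^(-0.06167) = 0.8390.
C_{B,max} = 0.8390×2.46 = 2.06 mol/L.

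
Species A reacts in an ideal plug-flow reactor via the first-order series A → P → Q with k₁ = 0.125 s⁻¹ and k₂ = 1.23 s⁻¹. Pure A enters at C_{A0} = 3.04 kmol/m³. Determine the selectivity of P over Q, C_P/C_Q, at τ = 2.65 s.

0.375

Solving the coupled first-order balances gives C_P(τ) = [k₁/(k₂−k₁)]·C_{A0}·(e^(−k₁τ) − e^(−k₂τ)).
e^(−k₁τ) = e^(−0.125×2.65) = e^(−0.3312) = 0.7180; e^(−k₂τ) = e^(−3.260) = 0.03841.
C_P = 0.125×3.04/(1.23−0.125) × (0.7180−0.03841) = 0.3439×0.6796 = 0.2337 kmol/m³.
C_A = C_{A0}e^(−k₁τ) = 2.183 kmol/m³, so C_Q = C_{A0}−C_A−C_P = 0.6235 kmol/m³; C_P/C_Q = 0.375.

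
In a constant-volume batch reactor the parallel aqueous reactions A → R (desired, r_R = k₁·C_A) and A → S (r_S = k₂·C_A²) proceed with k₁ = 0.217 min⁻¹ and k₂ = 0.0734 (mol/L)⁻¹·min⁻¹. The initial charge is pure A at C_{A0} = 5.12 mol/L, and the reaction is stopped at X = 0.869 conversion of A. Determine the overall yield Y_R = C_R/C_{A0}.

0.462

C_A = C_{A0}(1−X) = 0.6707 mol/L.
Along a PFR/batch, dC_R/dC_A = −r_R/(r_R+r_S) = −k₁/(k₁+k₂·C_A).
Integrating from C_{A0} to C_A: C_R = (0.217/0.0734)·ln[(0.217+0.0734·5.12)/(0.217+0.0734·0.671)] = 2.956·ln(0.5928/0.2662) = 2.367 mol/L.
Y_R = C_R/C_{A0} = 2.367/5.12 = 0.462.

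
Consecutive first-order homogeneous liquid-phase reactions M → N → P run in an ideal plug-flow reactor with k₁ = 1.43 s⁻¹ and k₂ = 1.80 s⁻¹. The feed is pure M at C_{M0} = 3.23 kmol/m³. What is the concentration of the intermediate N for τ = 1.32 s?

Solving the coupled first-order balances gives C_N(τ) = [k₁/(k₂−k₁)]·C_{M0}·(e^(−k₁τ) − e^(−k₂τ)).
e^(−k₁τ) = e^(−1.43×1.32) = e^(−1.888) = 0.1514; e^(−k₂τ) = e^(−2.376) = 0.09292.
C_N = 1.43×3.23/(1.80−1.43) × (0.1514−0.09292) = 12.48×0.05851 = 0.7305 kmol/m³.

0.730 kmol/m³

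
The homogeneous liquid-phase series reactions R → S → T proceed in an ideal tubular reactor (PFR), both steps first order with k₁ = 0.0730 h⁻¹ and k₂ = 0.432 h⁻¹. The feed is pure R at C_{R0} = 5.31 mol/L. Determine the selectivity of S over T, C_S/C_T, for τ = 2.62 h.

Solving the coupled first-order balances gives C_S(τ) = [k₁/(k₂−k₁)]·C_{R0}·(e^(−k₁τ) − e^(−k₂τ)).
e^(−k₁τ) = e^(−0.0730×2.62) = e^(−0.1913) = 0.8259; e^(−k₂τ) = e^(−1.132) = 0.3224.
C_S = 0.0730×5.31/(0.432−0.0730) × (0.8259−0.3224) = 1.080×0.5035 = 0.5436 mol/L.
C_R = C_{R0}e^(−k₁τ) = 4.386 mol/L, so C_T = C_{R0}−C_R−C_S = 0.3807 mol/L; C_S/C_T = 1.43.

1.43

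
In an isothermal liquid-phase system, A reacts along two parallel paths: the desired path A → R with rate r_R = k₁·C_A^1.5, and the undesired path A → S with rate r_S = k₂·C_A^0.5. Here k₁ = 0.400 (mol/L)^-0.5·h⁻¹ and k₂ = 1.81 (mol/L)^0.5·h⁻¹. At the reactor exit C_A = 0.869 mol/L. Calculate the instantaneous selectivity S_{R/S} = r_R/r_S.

S_{R/S} = r_R/r_S = (k₁·C_A^1.5)/(k₂·C_A^0.5) = (k₁/k₂)·C_A.
= (0.400×0.8690^1.5) / (1.81×0.8690^0.5) = 0.3240/1.687 = 0.192.

0.192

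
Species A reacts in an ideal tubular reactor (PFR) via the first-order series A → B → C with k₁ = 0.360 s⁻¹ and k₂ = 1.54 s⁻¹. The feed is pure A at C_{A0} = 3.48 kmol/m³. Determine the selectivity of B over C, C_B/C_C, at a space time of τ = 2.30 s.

0.284

The intermediate concentration in a first-order A→B→C sequence is C_B = k₁C_{A0}(e^(−k₁τ) − e^(−k₂τ))/(k₂−k₁).
e^(−k₁τ) = e^(−0.360×2.30) = e^(−0.8280) = 0.4369; e^(−k₂τ) = e^(−3.542) = 0.02896.
C_B = 0.360×3.48/(1.54−0.360) × (0.4369−0.02896) = 1.062×0.4080 = 0.4331 kmol/m³.
C_A = C_{A0}e^(−k₁τ) = 1.520 kmol/m³, so C_C = C_{A0}−C_A−C_B = 1.526 kmol/m³; C_B/C_C = 0.284.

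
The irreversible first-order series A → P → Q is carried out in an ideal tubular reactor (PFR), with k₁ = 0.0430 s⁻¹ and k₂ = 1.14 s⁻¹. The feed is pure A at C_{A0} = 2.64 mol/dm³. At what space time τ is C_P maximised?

2.99 s

The intermediate peaks when r₁ = r₂, i.e. k₁e^(−k₁τ) = k₂e^(−k₂τ), giving τ_opt = ln(k₂/k₁)/(k₂−k₁).
= ln(1.14/0.0430)/(1.14−0.0430) = ln(26.51)/1.097 = 3.278/1.097 = 2.99 s.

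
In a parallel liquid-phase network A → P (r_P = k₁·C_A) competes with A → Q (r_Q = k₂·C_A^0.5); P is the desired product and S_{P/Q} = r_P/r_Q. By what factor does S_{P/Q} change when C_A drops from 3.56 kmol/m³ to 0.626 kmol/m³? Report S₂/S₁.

0.419

S_{P/Q} = (k₁/k₂)·C_A^0.5, so S₂/S₁ = (C_{A,2}/C_{A,1})^0.5.
= (0.626/3.56)^0.5 = (0.1758)^0.5 = 0.419.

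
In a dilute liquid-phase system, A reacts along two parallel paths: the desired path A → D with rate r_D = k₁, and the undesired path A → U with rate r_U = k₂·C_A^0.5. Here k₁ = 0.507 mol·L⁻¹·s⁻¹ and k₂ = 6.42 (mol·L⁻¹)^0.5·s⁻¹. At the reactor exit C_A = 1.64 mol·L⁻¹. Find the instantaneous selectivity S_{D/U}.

0.0617

S_{D/U} = r_D/r_U = (k₁)/(k₂·C_A^0.5) = (k₁/k₂)·C_A^-0.5.
= (0.507) / (6.42×1.640^0.5) = 0.5070/8.222 = 0.0617.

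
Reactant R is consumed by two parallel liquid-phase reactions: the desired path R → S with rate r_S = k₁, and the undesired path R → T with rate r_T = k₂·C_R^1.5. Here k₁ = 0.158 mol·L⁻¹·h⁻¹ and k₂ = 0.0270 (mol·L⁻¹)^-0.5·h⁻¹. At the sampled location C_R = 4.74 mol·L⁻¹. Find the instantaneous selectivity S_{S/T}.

S_{S/T} = r_S/r_T = (k₁)/(k₂·C_R^1.5) = (k₁/k₂)·C_R^-1.5.
= (0.158) / (0.0270×4.740^1.5) = 0.1580/0.2786 = 0.567.

0.567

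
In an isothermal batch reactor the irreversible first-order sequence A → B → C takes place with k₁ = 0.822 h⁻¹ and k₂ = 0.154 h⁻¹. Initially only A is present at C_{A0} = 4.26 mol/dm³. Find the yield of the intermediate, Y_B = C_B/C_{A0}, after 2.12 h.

0.672

For first-order series with pure A initially, C_B(t) = k₁C_{A0}/(k₂−k₁)·(e^(−k₁t) − e^(−k₂t)).
e^(−k₁t) = e^(−0.822×2.12) = e^(−1.743) = 0.1751; e^(−k₂t) = e^(−0.3265) = 0.7215.
C_B = 0.822×4.26/(0.154−0.822) × (0.1751−0.7215) = (-5.242)×(-0.5464) = 2.864 mol/dm³.
Y_B = C_B/C_{A0} = 2.864/4.26 = 0.672.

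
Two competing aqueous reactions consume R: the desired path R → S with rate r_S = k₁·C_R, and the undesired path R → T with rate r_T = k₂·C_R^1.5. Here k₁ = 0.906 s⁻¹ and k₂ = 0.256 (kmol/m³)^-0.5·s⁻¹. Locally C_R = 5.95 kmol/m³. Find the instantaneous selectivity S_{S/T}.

1.45

S_{S/T} = r_S/r_T = (k₁·C_R)/(k₂·C_R^1.5) = (k₁/k₂)·C_R^-0.5.
= (0.906×5.950) / (0.256×5.950^1.5) = 5.391/3.715 = 1.45.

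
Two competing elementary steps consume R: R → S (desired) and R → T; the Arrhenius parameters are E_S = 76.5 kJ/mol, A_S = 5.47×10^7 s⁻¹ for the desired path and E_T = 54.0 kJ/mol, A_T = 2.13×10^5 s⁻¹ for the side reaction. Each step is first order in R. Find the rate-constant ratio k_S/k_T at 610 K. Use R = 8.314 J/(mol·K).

3.04

With equal orders, S_{S/T} = k_S/k_T = (A_S/A_T)·exp[(E_T−E_S)/(RT)].
(E_T−E_S)/(RT) = (54.0−76.5)×10³/(8.314×610) = -22500/5072 = -4.437.
k_S/k_T = (5.47×10^7/2.13×10^5)·exp(-4.437) = 256.8 × 0.01184 = 3.04.
Since E_S > E_T, raising the temperature improves selectivity toward S.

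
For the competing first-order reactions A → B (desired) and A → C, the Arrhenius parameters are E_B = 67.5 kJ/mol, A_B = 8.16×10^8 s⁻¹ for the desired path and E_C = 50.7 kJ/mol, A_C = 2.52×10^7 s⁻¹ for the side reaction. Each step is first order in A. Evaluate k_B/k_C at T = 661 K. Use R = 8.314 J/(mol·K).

1.52

With equal orders, S_{B/C} = k_B/k_C = (A_B/A_C)·exp[(E_C−E_B)/(RT)].
(E_C−E_B)/(RT) = (50.7−67.5)×10³/(8.314×661) = -16800/5496 = -3.057.
k_B/k_C = (8.16×10^8/2.52×10^7)·exp(-3.057) = 32.38 × 0.04703 = 1.52.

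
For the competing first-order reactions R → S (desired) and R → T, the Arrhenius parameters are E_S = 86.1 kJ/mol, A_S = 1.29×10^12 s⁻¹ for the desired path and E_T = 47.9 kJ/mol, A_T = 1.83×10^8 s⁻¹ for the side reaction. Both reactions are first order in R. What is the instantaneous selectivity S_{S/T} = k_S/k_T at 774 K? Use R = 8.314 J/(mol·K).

Since both paths have the same order in R, the concentration cancels and S_{S/T} = k_S/k_T = (A_S/A_T)·exp[(E_T−E_S)/(RT)].
(E_T−E_S)/(RT) = (47.9−86.1)×10³/(8.314×774) = -38200/6435 = -5.936.
k_S/k_T = (1.29×10^12/1.83×10^8)·exp(-5.936) = 7049 × 0.002642 = 18.6.

18.6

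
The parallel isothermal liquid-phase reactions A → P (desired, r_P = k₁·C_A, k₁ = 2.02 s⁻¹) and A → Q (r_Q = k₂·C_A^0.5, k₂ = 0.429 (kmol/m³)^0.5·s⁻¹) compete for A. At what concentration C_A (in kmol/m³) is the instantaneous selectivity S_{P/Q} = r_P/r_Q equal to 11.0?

5.46 kmol/m³

S_{P/Q} = (k₁/k₂)·C_A^0.5 ⇒ C_A = (S·k₂/k₁)^(2).
= (11.0×0.429/2.02)^(2) = (2.336)^(2) = 5.46 kmol/m³.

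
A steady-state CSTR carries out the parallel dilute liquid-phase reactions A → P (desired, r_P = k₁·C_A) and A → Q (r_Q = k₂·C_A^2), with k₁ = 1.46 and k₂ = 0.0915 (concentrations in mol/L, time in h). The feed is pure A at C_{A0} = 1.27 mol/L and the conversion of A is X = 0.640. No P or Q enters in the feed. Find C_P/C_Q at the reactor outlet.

34.9

Exit C_A = C_{A0}(1−X) = 1.27×0.360 = 0.4572 mol/L.
A CSTR operates uniformly at the exit composition, giving r_P = 0.6675 and r_Q = 0.01913 (each k·C_A^n at C_A = 0.4572).
Overall selectivity = C_P/C_Q = r_Pτ/(r_Qτ) = r_P/r_Q = 34.9.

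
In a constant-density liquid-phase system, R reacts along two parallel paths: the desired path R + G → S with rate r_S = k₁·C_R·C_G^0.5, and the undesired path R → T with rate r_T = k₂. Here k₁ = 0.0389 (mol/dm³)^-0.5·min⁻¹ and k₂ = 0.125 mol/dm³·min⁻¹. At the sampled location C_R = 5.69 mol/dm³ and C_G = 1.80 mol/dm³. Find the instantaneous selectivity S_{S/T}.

S_{S/T} = r_S/r_T = (k₁·C_R·C_G^0.5)/(k₂) = (k₁/k₂)·C_R·C_G^0.5.
= (0.0389×5.690×1.800^0.5) / (0.125) = 0.2970/0.1250 = 2.38.

2.38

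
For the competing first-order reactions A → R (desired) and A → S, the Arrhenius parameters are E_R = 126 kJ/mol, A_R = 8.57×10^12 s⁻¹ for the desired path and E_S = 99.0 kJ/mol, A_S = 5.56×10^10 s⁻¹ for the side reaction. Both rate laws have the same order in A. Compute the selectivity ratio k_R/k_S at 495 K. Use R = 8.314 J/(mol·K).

0.218

Since both paths have the same order in A, the concentration cancels and S_{R/S} = k_R/k_S = (A_R/A_S)·exp[(E_S−E_R)/(RT)].
(E_S−E_R)/(RT) = (99.0−126)×10³/(8.314×495) = -27000/4115 = -6.561.
k_R/k_S = (8.57×10^12/5.56×10^10)·exp(-6.561) = 154.1 × 0.001415 = 0.218.
Since E_R > E_S, raising the temperature improves selectivity toward R.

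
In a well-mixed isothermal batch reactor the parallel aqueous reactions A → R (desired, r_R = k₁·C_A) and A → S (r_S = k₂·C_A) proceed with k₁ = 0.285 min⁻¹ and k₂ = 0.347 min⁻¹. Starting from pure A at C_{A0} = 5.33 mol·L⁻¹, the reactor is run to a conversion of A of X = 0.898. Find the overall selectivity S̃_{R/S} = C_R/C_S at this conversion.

C_A = C_{A0}(1−X) = 0.5437 mol·L⁻¹.
Both paths are first order in A, so the instantaneous fraction to R is constant: dC_R/d(−C_A) = k₁/(k₁+k₂) = 0.4509.
C_R = 0.4509·(C_{A0}−C_A) = 0.4509×4.786 = 2.16 mol·L⁻¹.
C_S = (C_{A0}−C_A)−C_R = 2.628 mol·L⁻¹; S̃_{R/S} = 2.158/2.628 = 0.821.

0.821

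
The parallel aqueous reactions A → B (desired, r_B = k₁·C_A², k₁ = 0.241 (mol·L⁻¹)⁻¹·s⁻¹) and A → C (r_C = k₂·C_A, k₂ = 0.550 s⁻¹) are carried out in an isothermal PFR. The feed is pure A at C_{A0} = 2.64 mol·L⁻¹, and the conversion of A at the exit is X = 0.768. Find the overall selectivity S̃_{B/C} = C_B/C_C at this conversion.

0.673

C_A = C_{A0}(1−X) = 0.6125 mol·L⁻¹.
Along a PFR/batch, dC_C/dC_A = −r_C/(r_B+r_C) = −k₂/(k₂+k₁·C_A).
Integrating from C_{A0} to C_A: C_C = (0.550/0.241)·ln[(0.550+0.241·2.64)/(0.550+0.241·0.612)] = 2.282·ln(1.186/0.6976) = 1.212 mol·L⁻¹.
Then C_B = (C_{A0}−C_A) − C_C = 2.028 − 1.212 = 0.8160 mol·L⁻¹.
S̃_{B/C} = C_B/C_C = 0.8160/1.212 = 0.673.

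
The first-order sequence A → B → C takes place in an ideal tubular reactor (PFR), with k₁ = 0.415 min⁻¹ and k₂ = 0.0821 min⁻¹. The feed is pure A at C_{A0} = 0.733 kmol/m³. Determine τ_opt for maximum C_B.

4.87 min

For first-order series the maximum of C_B occurs at τ_opt = ln(k₂/k₁)/(k₂−k₁).
= ln(0.0821/0.415)/(0.0821−0.415) = ln(0.1978)/-0.3329 = -1.620/-0.3329 = 4.87 min.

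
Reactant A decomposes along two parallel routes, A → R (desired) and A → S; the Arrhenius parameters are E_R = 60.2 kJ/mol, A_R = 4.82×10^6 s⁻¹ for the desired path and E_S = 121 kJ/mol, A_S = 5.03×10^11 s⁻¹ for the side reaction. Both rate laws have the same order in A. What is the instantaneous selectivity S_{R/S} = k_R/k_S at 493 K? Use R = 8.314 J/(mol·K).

With equal orders, S_{R/S} = k_R/k_S = (A_R/A_S)·exp[(E_S−E_R)/(RT)].
(E_S−E_R)/(RT) = (121−60.2)×10³/(8.314×493) = 60800/4099 = 14.83.
k_R/k_S = (4.82×10^6/5.03×10^11)·exp(14.83) = 9.583×10^-6 × 2.768×10^6 = 26.5.

26.5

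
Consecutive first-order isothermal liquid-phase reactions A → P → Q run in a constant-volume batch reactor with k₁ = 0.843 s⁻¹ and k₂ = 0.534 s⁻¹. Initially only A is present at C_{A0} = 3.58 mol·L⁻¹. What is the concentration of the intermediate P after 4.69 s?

For first-order series with pure A initially, C_P(t) = k₁C_{A0}/(k₂−k₁)·(e^(−k₁t) − e^(−k₂t)).
e^(−k₁t) = e^(−0.843×4.69) = e^(−3.954) = 0.01918; e^(−k₂t) = e^(−2.504) = 0.08172.
C_P = 0.843×3.58/(0.534−0.843) × (0.01918−0.08172) = (-9.767)×(-0.06254) = 0.6108 mol·L⁻¹.

0.611 mol·L⁻¹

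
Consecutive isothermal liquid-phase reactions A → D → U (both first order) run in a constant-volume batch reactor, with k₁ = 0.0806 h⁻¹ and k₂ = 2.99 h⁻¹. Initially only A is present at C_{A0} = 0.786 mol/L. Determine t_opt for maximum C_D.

1.24 h

For first-order series the maximum of C_D occurs at t_opt = ln(k₂/k₁)/(k₂−k₁).
= ln(2.99/0.0806)/(2.99−0.0806) = ln(37.10)/2.909 = 3.614/2.909 = 1.24 h.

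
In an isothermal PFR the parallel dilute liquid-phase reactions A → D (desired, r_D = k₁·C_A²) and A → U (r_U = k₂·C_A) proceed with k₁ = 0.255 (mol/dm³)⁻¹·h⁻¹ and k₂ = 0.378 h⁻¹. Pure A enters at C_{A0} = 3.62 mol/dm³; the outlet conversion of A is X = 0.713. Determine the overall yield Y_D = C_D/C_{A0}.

0.424

C_A = C_{A0}(1−X) = 1.039 mol/dm³.
Along a PFR/batch, dC_U/dC_A = −r_U/(r_D+r_U) = −k₂/(k₂+k₁·C_A).
Integrating from C_{A0} to C_A: C_U = (0.378/0.255)·ln[(0.378+0.255·3.62)/(0.378+0.255·1.04)] = 1.482·ln(1.301/0.6429) = 1.045 mol/dm³.
Then C_D = (C_{A0}−C_A) − C_U = 2.581 − 1.045 = 1.536 mol/dm³.
Y_D = C_D/C_{A0} = 1.536/3.62 = 0.424.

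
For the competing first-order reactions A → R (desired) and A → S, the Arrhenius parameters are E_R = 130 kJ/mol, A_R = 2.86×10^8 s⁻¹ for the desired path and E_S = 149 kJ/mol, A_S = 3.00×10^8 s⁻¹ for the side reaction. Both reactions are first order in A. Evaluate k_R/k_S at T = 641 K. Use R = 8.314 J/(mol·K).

33.7

Since both paths have the same order in A, the concentration cancels and S_{R/S} = k_R/k_S = (A_R/A_S)·exp[(E_S−E_R)/(RT)].
(E_S−E_R)/(RT) = (149−130)×10³/(8.314×641) = 19000/5329 = 3.565.
k_R/k_S = (2.86×10^8/3.00×10^8)·exp(3.565) = 0.9533 × 35.35 = 33.7.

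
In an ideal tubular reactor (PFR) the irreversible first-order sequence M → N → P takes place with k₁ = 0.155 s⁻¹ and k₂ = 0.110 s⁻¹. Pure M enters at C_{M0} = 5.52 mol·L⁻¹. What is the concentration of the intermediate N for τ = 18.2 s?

1.44 mol·L⁻¹

For first-order series with pure M initially, C_N(τ) = k₁C_{M0}/(k₂−k₁)·(e^(−k₁τ) − e^(−k₂τ)).
e^(−k₁τ) = e^(−0.155×18.2) = e^(−2.821) = 0.05955; e^(−k₂τ) = e^(−2.002) = 0.1351.
C_N = 0.155×5.52/(0.110−0.155) × (0.05955−0.1351) = (-19.01)×(-0.07552) = 1.436 mol·L⁻¹.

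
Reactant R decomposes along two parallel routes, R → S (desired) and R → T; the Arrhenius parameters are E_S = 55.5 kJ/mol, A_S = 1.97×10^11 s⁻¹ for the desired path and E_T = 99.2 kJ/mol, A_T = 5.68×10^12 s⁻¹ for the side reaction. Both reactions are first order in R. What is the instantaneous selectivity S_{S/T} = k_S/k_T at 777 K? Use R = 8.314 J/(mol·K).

With equal orders, S_{S/T} = k_S/k_T = (A_S/A_T)·exp[(E_T−E_S)/(RT)].
(E_T−E_S)/(RT) = (99.2−55.5)×10³/(8.314×777) = 43700/6460 = 6.765.
k_S/k_T = (1.97×10^11/5.68×10^12)·exp(6.765) = 0.03468 × 866.7 = 30.1.

30.1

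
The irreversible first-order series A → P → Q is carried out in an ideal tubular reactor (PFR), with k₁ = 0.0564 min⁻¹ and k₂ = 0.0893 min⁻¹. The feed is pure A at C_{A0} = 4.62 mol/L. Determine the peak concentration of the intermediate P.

At the optimum, C_{P,max}/C_{A0} = (k₁/k₂)^[k₂/(k₂−k₁)].
= (0.0564/0.0893)^(0.0893/(0.0893−0.0564)) = (0.6316)^(2.714) = 0.2873.
C_{P,max} = 0.2873×4.62 = 1.33 mol/L.

1.33 mol/L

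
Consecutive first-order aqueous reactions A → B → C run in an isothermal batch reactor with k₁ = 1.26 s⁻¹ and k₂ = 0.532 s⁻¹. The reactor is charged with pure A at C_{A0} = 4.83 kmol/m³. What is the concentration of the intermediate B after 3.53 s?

1.18 kmol/m³

For first-order series with pure A initially, C_B(t) = k₁C_{A0}/(k₂−k₁)·(e^(−k₁t) − e^(−k₂t)).
e^(−k₁t) = e^(−1.26×3.53) = e^(−4.448) = 0.01170; e^(−k₂t) = e^(−1.878) = 0.1529.
C_B = 1.26×4.83/(0.532−1.26) × (0.01170−0.1529) = (-8.360)×(-0.1412) = 1.180 kmol/m³.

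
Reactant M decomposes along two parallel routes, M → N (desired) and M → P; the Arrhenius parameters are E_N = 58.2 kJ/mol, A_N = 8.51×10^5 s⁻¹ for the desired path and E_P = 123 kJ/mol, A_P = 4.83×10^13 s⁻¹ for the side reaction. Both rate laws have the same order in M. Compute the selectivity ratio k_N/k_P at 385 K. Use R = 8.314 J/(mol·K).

Since both paths have the same order in M, the concentration cancels and S_{N/P} = k_N/k_P = (A_N/A_P)·exp[(E_P−E_N)/(RT)].
(E_P−E_N)/(RT) = (123−58.2)×10³/(8.314×385) = 64800/3201 = 20.24.
k_N/k_P = (8.51×10^5/4.83×10^13)·exp(20.24) = 1.762×10^-8 × 6.195×10^8 = 10.9.
Since E_N < E_P, lowering the temperature improves selectivity toward N.

10.9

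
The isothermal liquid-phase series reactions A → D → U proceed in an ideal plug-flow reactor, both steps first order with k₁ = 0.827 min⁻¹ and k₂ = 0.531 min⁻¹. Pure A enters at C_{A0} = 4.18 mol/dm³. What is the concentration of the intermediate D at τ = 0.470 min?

1.18 mol/dm³

The intermediate concentration in a first-order A→B→C sequence is C_D = k₁C_{A0}(e^(−k₁τ) − e^(−k₂τ))/(k₂−k₁).
e^(−k₁τ) = e^(−0.827×0.470) = e^(−0.3887) = 0.6779; e^(−k₂τ) = e^(−0.2496) = 0.7791.
C_D = 0.827×4.18/(0.531−0.827) × (0.6779−0.7791) = (-11.68)×(-0.1012) = 1.182 mol/dm³.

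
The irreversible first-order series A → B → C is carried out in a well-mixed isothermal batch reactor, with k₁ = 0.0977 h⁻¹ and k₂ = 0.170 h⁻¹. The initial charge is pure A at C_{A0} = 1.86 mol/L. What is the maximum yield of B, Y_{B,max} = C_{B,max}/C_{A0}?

0.272

Evaluating C_B at t_opt = ln(k₂/k₁)/(k₂−k₁) gives C_{B,max}/C_{A0} = (k₁/k₂)^[k₂/(k₂−k₁)].
= (0.0977/0.170)^(0.170/(0.170−0.0977)) = (0.5747)^(2.351) = 0.2719.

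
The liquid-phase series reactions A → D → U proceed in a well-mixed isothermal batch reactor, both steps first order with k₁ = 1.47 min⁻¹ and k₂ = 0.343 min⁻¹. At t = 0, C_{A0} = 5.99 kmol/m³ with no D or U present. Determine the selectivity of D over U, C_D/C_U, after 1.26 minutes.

3.19

The intermediate concentration in a first-order A→B→C sequence is C_D = k₁C_{A0}(e^(−k₁t) − e^(−k₂t))/(k₂−k₁).
e^(−k₁t) = e^(−1.47×1.26) = e^(−1.852) = 0.1569; e^(−k₂t) = e^(−0.4322) = 0.6491.
C_D = 1.47×5.99/(0.343−1.47) × (0.1569−0.6491) = (-7.813)×(-0.4922) = 3.846 kmol/m³.
C_A = C_{A0}e^(−k₁t) = 0.9398 kmol/m³, so C_U = C_{A0}−C_A−C_D = 1.205 kmol/m³; C_D/C_U = 3.19.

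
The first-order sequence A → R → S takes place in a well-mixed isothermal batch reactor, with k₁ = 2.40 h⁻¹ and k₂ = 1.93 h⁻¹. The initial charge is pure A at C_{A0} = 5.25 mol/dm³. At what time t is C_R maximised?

0.464 h

For first-order series the maximum of C_R occurs at t_opt = ln(k₂/k₁)/(k₂−k₁).
= ln(1.93/2.40)/(1.93−2.40) = ln(0.8042)/-0.4700 = -0.2179/-0.4700 = 0.464 h.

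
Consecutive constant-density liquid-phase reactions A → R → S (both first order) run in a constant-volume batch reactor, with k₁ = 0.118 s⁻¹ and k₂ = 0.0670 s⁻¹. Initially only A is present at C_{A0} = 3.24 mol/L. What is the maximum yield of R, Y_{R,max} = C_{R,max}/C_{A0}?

At the optimum, C_{R,max}/C_{A0} = (k₁/k₂)^[k₂/(k₂−k₁)].
= (0.118/0.0670)^(0.0670/(0.0670−0.118)) = (1.761)^(-1.314) = 0.4754.

0.475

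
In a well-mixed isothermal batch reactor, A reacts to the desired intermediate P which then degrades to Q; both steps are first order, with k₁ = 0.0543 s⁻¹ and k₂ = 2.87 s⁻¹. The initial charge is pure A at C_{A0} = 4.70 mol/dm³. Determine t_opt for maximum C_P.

For first-order series the maximum of C_P occurs at t_opt = ln(k₂/k₁)/(k₂−k₁).
= ln(2.87/0.0543)/(2.87−0.0543) = ln(52.85)/2.816 = 3.968/2.816 = 1.41 s.

1.41 s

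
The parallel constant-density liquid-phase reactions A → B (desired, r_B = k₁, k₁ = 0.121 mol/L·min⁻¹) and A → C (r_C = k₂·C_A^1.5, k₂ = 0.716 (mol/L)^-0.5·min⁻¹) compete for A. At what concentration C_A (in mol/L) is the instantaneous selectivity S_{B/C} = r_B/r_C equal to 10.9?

0.0622 mol/L

S_{B/C} = (k₁/k₂)·C_A^-1.5 ⇒ C_A = (S·k₂/k₁)^(1/(-1.5)).
= (10.9×0.716/0.121)^(-0.6667) = (64.50)^(-0.6667) = 0.0622 mol/L.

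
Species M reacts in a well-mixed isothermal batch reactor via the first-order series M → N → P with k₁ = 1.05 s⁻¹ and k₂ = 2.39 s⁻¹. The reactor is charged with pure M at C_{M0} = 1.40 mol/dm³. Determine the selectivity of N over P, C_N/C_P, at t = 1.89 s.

For first-order series with pure M initially, C_N(t) = k₁C_{M0}/(k₂−k₁)·(e^(−k₁t) − e^(−k₂t)).
e^(−k₁t) = e^(−1.05×1.89) = e^(−1.984) = 0.1374; e^(−k₂t) = e^(−4.517) = 0.01092.
C_N = 1.05×1.40/(2.39−1.05) × (0.1374−0.01092) = 1.097×0.1265 = 0.1388 mol/dm³.
C_M = C_{M0}e^(−k₁t) = 0.1924 mol/dm³, so C_P = C_{M0}−C_M−C_N = 1.069 mol/dm³; C_N/C_P = 0.130.

0.130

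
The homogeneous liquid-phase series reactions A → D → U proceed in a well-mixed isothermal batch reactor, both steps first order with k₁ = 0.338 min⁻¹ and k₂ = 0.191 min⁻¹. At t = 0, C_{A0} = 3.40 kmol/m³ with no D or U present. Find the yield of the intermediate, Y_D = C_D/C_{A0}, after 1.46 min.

0.336

Solving the coupled first-order balances gives C_D(t) = [k₁/(k₂−k₁)]·C_{A0}·(e^(−k₁t) − e^(−k₂t)).
e^(−k₁t) = e^(−0.338×1.46) = e^(−0.4935) = 0.6105; e^(−k₂t) = e^(−0.2789) = 0.7566.
C_D = 0.338×3.40/(0.191−0.338) × (0.6105−0.7566) = (-7.818)×(-0.1461) = 1.143 kmol/m³.
Y_D = C_D/C_{A0} = 1.143/3.40 = 0.336.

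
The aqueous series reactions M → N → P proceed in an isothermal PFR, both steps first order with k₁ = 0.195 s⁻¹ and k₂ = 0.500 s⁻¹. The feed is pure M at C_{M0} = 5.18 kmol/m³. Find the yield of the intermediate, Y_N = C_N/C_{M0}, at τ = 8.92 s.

For first-order series with pure M initially, C_N(τ) = k₁C_{M0}/(k₂−k₁)·(e^(−k₁τ) − e^(−k₂τ)).
e^(−k₁τ) = e^(−0.195×8.92) = e^(−1.739) = 0.1756; e^(−k₂τ) = e^(−4.460) = 0.01156.
C_N = 0.195×5.18/(0.500−0.195) × (0.1756−0.01156) = 3.312×0.1641 = 0.5433 kmol/m³.
Y_N = C_N/C_{M0} = 0.5433/5.18 = 0.105.

0.105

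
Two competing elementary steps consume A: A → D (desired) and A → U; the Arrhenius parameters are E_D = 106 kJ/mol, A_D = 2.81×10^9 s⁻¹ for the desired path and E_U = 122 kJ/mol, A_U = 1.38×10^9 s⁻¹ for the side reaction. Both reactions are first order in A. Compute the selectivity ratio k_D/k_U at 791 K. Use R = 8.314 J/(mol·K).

Since both paths have the same order in A, the concentration cancels and S_{D/U} = k_D/k_U = (A_D/A_U)·exp[(E_U−E_D)/(RT)].
(E_U−E_D)/(RT) = (122−106)×10³/(8.314×791) = 16000/6576 = 2.433.
k_D/k_U = (2.81×10^9/1.38×10^9)·exp(2.433) = 2.036 × 11.39 = 23.2.
Since E_D < E_U, lowering the temperature improves selectivity toward D.

23.2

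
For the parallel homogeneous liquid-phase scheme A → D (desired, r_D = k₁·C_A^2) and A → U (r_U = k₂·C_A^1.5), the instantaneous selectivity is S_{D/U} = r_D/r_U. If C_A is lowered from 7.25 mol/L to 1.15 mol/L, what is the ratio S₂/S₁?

S_{D/U} = (k₁/k₂)·C_A^0.5, so S₂/S₁ = (C_{A,2}/C_{A,1})^0.5.
= (1.15/7.25)^0.5 = (0.1586)^0.5 = 0.398.
Selectivity toward D falls as C_A falls — high-concentration operation is favoured.

0.398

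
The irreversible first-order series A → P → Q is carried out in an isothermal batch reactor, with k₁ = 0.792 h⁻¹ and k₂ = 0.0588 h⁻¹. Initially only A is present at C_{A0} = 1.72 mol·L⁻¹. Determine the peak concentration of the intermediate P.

For a first-order series the maximum intermediate yield is C_{P,max}/C_{A0} = (k₁/k₂)^[k₂/(k₂−k₁)].
= (0.792/0.0588)^(0.0588/(0.0588−0.792)) = (13.47)^(-0.08020) = 0.8118.
C_{P,max} = 0.8118×1.72 = 1.40 mol·L⁻¹.

1.40 mol·L⁻¹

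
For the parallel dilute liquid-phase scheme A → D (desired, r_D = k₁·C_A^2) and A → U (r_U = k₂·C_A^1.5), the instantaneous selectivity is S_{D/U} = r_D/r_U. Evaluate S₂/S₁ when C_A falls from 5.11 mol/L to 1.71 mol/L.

S_{D/U} = (k₁/k₂)·C_A^0.5, so S₂/S₁ = (C_{A,2}/C_{A,1})^0.5.
= (1.71/5.11)^0.5 = (0.3346)^0.5 = 0.578.
Selectivity toward D falls as C_A falls — high-concentration operation is favoured.

0.578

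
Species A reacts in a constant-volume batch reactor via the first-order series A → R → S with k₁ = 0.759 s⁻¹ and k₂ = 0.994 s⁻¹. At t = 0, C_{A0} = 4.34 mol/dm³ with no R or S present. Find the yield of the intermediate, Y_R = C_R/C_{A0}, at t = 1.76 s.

The intermediate concentration in a first-order A→B→C sequence is C_R = k₁C_{A0}(e^(−k₁t) − e^(−k₂t))/(k₂−k₁).
e^(−k₁t) = e^(−0.759×1.76) = e^(−1.336) = 0.2629; e^(−k₂t) = e^(−1.749) = 0.1739.
C_R = 0.759×4.34/(0.994−0.759) × (0.2629−0.1739) = 14.02×0.08907 = 1.248 mol/dm³.
Y_R = C_R/C_{A0} = 1.248/4.34 = 0.288.

0.288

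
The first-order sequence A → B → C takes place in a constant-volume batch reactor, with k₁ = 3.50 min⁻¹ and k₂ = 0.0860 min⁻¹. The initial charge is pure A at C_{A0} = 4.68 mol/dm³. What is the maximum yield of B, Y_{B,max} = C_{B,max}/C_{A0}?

0.911

Evaluating C_B at t_opt = ln(k₂/k₁)/(k₂−k₁) gives C_{B,max}/C_{A0} = (k₁/k₂)^[k₂/(k₂−k₁)].
= (3.50/0.0860)^(0.0860/(0.0860−3.50)) = (40.70)^(-0.02519) = 0.9109.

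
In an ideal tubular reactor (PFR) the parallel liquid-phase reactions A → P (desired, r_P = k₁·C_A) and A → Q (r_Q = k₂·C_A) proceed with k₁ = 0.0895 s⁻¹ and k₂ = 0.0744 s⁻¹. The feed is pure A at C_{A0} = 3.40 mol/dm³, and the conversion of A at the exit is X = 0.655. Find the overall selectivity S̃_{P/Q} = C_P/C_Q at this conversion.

1.20

C_A = C_{A0}(1−X) = 1.173 mol/dm³.
Both paths are first order in A, so the instantaneous fraction to P is constant: dC_P/d(−C_A) = k₁/(k₁+k₂) = 0.5461.
C_P = 0.5461·(C_{A0}−C_A) = 0.5461×2.227 = 1.22 mol/dm³.
C_Q = (C_{A0}−C_A)−C_P = 1.011 mol/dm³; S̃_{P/Q} = 1.216/1.011 = 1.20.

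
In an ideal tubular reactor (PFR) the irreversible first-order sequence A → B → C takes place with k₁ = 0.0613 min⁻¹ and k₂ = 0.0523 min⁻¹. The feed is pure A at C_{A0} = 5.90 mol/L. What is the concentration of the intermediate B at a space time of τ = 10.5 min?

2.09 mol/L

The intermediate concentration in a first-order A→B→C sequence is C_B = k₁C_{A0}(e^(−k₁τ) − e^(−k₂τ))/(k₂−k₁).
e^(−k₁τ) = e^(−0.0613×10.5) = e^(−0.6437) = 0.5254; e^(−k₂τ) = e^(−0.5492) = 0.5774.
C_B = 0.0613×5.90/(0.0523−0.0613) × (0.5254−0.5774) = (-40.19)×(-0.05207) = 2.092 mol/L.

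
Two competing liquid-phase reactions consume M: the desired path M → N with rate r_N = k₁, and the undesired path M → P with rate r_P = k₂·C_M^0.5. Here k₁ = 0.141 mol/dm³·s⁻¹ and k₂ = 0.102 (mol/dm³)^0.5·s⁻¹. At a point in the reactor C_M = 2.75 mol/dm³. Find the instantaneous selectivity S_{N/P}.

S_{N/P} = r_N/r_P = (k₁)/(k₂·C_M^0.5) = (k₁/k₂)·C_M^-0.5.
= (0.141) / (0.102×2.750^0.5) = 0.1410/0.1691 = 0.834.
The undesired path is higher order in M, so low C_M (CSTR or dilute feed) favours N.

0.834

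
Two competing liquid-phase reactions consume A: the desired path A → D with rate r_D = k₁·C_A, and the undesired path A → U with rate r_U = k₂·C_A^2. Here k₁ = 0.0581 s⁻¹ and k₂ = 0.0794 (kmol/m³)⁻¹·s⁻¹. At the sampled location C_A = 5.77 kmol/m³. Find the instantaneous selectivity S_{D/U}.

0.127

S_{D/U} = r_D/r_U = (k₁·C_A)/(k₂·C_A^2) = (k₁/k₂)·C_A⁻¹.
= (0.0581×5.770) / (0.0794×5.770^2) = 0.3352/2.643 = 0.127.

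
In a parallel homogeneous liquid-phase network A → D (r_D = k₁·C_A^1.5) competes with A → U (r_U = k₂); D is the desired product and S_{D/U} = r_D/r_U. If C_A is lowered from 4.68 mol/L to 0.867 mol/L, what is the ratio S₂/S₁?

S_{D/U} = (k₁/k₂)·C_A^1.5, so S₂/S₁ = (C_{A,2}/C_{A,1})^1.5.
= (0.867/4.68)^1.5 = (0.1853)^1.5 = 0.0797.
Selectivity toward D falls as C_A falls — high-concentration operation is favoured.

0.0797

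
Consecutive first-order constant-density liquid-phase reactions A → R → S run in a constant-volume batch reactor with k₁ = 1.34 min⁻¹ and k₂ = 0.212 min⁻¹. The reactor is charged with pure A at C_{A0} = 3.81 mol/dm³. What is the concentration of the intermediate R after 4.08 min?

1.89 mol/dm³

For first-order series with pure A initially, C_R(t) = k₁C_{A0}/(k₂−k₁)·(e^(−k₁t) − e^(−k₂t)).
e^(−k₁t) = e^(−1.34×4.08) = e^(−5.467) = 0.004223; e^(−k₂t) = e^(−0.8650) = 0.4211.
C_R = 1.34×3.81/(0.212−1.34) × (0.004223−0.4211) = (-4.526)×(-0.4168) = 1.887 mol/dm³.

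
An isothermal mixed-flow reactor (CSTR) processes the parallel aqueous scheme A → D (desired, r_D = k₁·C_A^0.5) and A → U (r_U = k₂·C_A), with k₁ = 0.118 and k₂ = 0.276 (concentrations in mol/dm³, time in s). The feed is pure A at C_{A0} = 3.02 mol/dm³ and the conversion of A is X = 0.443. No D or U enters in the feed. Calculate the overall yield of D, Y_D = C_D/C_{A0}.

Exit C_A = C_{A0}(1−X) = 3.02×0.557 = 1.682 mol/dm³.
A CSTR operates uniformly at the exit composition, giving r_D = 0.1530 and r_U = 0.4643 (each k·C_A^n at C_A = 1.682).
Fraction of consumed A going to D: r_D/(r_D+r_U) = 0.2479.
C_D = 0.2479·C_{A0}·X = 0.2479×3.02×0.443 = 0.332 mol/dm³; Y_D = C_D/C_{A0} = 0.110.

0.110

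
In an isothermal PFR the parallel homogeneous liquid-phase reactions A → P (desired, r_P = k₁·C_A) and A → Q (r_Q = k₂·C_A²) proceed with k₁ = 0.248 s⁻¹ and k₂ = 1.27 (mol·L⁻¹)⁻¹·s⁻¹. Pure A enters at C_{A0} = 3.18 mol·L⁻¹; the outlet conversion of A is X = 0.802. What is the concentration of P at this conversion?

C_A = C_{A0}(1−X) = 0.6296 mol·L⁻¹.
Along a PFR/batch, dC_P/dC_A = −r_P/(r_P+r_Q) = −k₁/(k₁+k₂·C_A).
Integrating from C_{A0} to C_A: C_P = (0.248/1.27)·ln[(0.248+1.27·3.18)/(0.248+1.27·0.630)] = 0.1953·ln(4.287/1.048) = 0.2751 mol·L⁻¹.

0.275 mol·L⁻¹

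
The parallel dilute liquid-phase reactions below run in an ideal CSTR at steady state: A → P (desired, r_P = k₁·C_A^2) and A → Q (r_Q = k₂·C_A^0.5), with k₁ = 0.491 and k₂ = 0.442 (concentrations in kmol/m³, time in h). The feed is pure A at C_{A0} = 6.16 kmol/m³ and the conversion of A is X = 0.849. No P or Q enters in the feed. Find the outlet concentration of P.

2.61 kmol/m³

Exit C_A = C_{A0}(1−X) = 6.16×0.151 = 0.9302 kmol/m³.
A CSTR operates uniformly at the exit composition, giving r_P = 0.4248 and r_Q = 0.4263 (each k·C_A^n at C_A = 0.9302).
Fraction of consumed A going to P: r_P/(r_P+r_Q) = 0.4991.
C_P = 0.4991·C_{A0}·X = 0.4991×6.16×0.849 = 2.61 kmol/m³.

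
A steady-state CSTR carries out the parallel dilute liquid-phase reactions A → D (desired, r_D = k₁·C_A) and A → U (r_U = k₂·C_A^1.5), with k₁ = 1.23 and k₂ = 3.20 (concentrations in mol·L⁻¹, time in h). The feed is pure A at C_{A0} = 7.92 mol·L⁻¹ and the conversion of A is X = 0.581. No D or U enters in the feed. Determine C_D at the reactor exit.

0.802 mol·L⁻¹

Exit C_A = C_{A0}(1−X) = 7.92×0.419 = 3.318 mol·L⁻¹.
In a CSTR the entire volume is at exit conditions, so r_D = 1.23×3.318 = 4.082 and r_U = 3.20×3.318^1.5 = 19.34.
Fraction of consumed A going to D: r_D/(r_D+r_U) = 0.1742.
C_D = 0.1742·C_{A0}·X = 0.1742×7.92×0.581 = 0.802 mol·L⁻¹.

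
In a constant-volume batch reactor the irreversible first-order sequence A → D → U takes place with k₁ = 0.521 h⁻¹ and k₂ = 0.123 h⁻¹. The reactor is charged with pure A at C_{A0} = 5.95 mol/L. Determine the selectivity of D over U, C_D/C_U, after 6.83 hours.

1.19

For first-order series with pure A initially, C_D(t) = k₁C_{A0}/(k₂−k₁)·(e^(−k₁t) − e^(−k₂t)).
e^(−k₁t) = e^(−0.521×6.83) = e^(−3.558) = 0.02848; e^(−k₂t) = e^(−0.8401) = 0.4317.
C_D = 0.521×5.95/(0.123−0.521) × (0.02848−0.4317) = (-7.789)×(-0.4032) = 3.140 mol/L.
C_A = C_{A0}e^(−k₁t) = 0.1695 mol/L, so C_U = C_{A0}−C_A−C_D = 2.640 mol/L; C_D/C_U = 1.19.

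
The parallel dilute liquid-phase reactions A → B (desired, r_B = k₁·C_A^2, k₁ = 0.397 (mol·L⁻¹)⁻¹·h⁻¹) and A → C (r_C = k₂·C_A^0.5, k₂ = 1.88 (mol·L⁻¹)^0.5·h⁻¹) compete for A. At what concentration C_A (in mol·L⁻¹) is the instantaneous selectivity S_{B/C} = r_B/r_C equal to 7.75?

S_{B/C} = (k₁/k₂)·C_A^1.5 ⇒ C_A = (S·k₂/k₁)^(1/1.5).
= (7.75×1.88/0.397)^(0.6667) = (36.70)^(0.6667) = 11.0 mol·L⁻¹.

11.0 mol·L⁻¹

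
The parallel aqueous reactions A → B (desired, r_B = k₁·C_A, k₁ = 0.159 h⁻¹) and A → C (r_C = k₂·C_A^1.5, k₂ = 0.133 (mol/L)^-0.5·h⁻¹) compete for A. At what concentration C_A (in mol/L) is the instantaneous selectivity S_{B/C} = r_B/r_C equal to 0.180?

S_{B/C} = (k₁/k₂)·C_A^-0.5 ⇒ C_A = (S·k₂/k₁)^(-2).
= (0.180×0.133/0.159)^(-2) = (0.1506)^(-2) = 44.1 mol/L.

44.1 mol/L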